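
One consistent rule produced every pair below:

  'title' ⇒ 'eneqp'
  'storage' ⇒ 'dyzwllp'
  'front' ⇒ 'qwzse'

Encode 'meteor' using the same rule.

xjejzw

Shifts by position in title: pos 0: t→e (+11), pos 1: i→n (+5), pos 2: t→e (+11), pos 3: l→q (+5) — repeating every 2. It's a Vigenère-style cipher with numeric key [11,5]: position i shifts by key[i mod 2].
For meteor: m+11=x, e+5=j, t+11=e, e+5=j, o+11=z, r+5=w.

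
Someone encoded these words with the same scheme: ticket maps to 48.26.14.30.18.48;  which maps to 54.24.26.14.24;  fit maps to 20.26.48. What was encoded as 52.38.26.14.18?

voice

With a=1..z=26, the number is 2·pos + 8.
Decoding 52.38.26.14.18: 52→(52−8)÷2=22=v, 38→(38−8)÷2=15=o, 26→(26−8)÷2=9=i, 14→(14−8)÷2=3=c, 18→(18−8)÷2=5=e.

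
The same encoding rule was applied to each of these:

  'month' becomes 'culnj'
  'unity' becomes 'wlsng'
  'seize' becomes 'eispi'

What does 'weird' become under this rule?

oisvz

m(12)→c(2) and o(14)→u(20) fit y≡9x+24 (mod 26); the inverse of 9 mod 26 is 3. Each letter's alphabet position (a=0..z=25) is mapped through 9·x+24 mod 26 — an affine cipher.
For weird: w(22)→9·22+24≡14=o; e(4)→9·4+24≡8=i; i(8)→9·8+24≡18=s; r(17)→9·17+24≡21=v; d(3)→9·3+24≡25=z (all mod 26).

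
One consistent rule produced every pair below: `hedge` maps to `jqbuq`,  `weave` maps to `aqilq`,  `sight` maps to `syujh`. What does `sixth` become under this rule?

syphj

Treating letters as 0–25, the rule is x ↦ 15x + 8 (mod 26).
Applying it to sixth: s(18)→15·18+8≡18=s; i(8)→15·8+8≡24=y; x(23)→15·23+8≡15=p; t(19)→15·19+8≡7=h; h(7)→15·7+8≡9=j (all mod 26).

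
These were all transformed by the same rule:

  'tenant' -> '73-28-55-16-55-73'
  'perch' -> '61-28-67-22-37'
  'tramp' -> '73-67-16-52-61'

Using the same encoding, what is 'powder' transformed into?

Each letter becomes 3×(its alphabet position, a=1..z=26) + 13.
Applying it to powder: p=16→61, o=15→58, w=23→82, d=4→25, e=5→28, r=18→67.

61-58-82-25-28-67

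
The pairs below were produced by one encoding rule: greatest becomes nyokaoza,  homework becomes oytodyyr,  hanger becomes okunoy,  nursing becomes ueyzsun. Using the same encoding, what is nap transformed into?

ukw

The shift depends on letter class: consonant g→n is +7, but vowel e→o is +10. Two shifts are in play — +10 for a/e/i/o/u, +7 for every other letter.
For nap: n(cons)+7=u, a(vowel)+10=k, p(cons)+7=w.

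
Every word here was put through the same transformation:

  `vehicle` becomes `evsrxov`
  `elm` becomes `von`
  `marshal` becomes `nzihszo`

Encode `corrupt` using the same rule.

xliifkg

Each letter is replaced by its mirror in the alphabet: a↔z, b↔y, c↔x, and so on (the Atbash cipher).
Applying it to corrupt: c↔x, o↔l, r↔i, r↔i, u↔f, p↔k, t↔g.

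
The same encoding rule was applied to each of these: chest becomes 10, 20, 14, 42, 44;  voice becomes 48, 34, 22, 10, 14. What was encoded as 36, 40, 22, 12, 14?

c(#3)→10 and h(#8)→20: differences scale by 2, so n = 2·pos + 4. The formula is n = 2×(alphabet index, a=1) + 4.
Undoing it on 36, 40, 22, 12, 14: 36→(36−4)÷2=16=p, 40→(40−4)÷2=18=r, 22→(22−4)÷2=9=i, 12→(12−4)÷2=4=d, 14→(14−4)÷2=5=e.

pride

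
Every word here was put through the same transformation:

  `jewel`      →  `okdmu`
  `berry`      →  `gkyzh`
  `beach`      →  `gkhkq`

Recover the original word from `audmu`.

vowel

Each letter shifts forward by (position + 5), i.e. 5, 6, 7, … — the shift grows by one for each successive letter.
Undoing it on audmu: a−5=v, u−6=o, d−7=w, m−8=e, u−9=l.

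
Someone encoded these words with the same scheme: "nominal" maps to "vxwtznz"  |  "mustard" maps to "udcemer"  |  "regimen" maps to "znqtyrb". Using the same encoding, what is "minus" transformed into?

In nominal: n→v is +8, o→x is +9, m→w is +10, i→t is +11 — the shift increases by 1 each position. The shift increases by 1 at each position, starting from +8: 8, 9, 10, ….
Applying it to minus: m+8=u, i+9=r, n+10=x, u+11=f, s+12=e.

urxfe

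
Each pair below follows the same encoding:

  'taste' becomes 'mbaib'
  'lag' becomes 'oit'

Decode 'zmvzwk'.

corner

The output letters match the input read backwards, each shifted +8: taste reversed is etsat. Two steps: reverse the string, then apply a Caesar shift of +8.
Decoding zmvzwk: shift back: z−8=r, m−8=e, v−8=n, z−8=r, w−8=o, k−8=c → renroc; then reverse → corner.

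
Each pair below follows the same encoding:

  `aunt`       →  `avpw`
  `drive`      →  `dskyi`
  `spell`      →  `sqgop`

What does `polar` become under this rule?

ppndv

Each letter shifts forward by its position index (0, 1, 2, …) — the shift grows by one for each successive letter.
Applying it to polar: p+0=p, o+1=p, l+2=n, a+3=d, r+4=v.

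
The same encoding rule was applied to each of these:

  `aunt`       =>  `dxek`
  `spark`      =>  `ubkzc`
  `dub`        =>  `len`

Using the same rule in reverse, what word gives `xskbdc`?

The output letters match the input read backwards, each shifted +10: aunt reversed is tnua. The word is reversed, then every letter is shifted forward by 10.
Reversing it on xskbdc: shift back: x−10=n, s−10=i, k−10=a, b−10=r, d−10=t, c−10=s → niarts; then reverse → strain.

strain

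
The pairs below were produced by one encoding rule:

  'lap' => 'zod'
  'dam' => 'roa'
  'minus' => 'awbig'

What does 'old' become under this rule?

czr

Compare letters: l→z is +14, a→o is +14, p→d is +14 — a constant shift. Each letter is shifted forward by 14 in the alphabet (a Caesar shift of +14).
Applying it to old: o+14=c, l+14=z, d+14=r.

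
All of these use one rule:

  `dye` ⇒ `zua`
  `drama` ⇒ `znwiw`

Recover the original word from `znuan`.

dryer

Every letter moves 22 places later in the alphabet, wrapping around z→a.
Reversing it on znuan: z−22=d, n−22=r, u−22=y, a−22=e, n−22=r.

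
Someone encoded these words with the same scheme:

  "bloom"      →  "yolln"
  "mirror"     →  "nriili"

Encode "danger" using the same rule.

wzmtvi

Each pair mirrors across the alphabet (b↔y, l↔o, o↔l): positions sum to 25. This is the alphabet-reversal cipher (Atbash): a becomes z, b becomes y, etc.
Applying it to danger: d↔w, a↔z, n↔m, g↔t, e↔v, r↔i.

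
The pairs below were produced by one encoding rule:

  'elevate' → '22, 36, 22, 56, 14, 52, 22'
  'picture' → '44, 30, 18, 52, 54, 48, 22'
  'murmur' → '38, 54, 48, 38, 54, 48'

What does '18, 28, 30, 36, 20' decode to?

e(#5)→22 and l(#12)→36: differences scale by 2, so n = 2·pos + 12. With a=1..z=26, the number is 2·pos + 12.
Reversing it on 18, 28, 30, 36, 20: 18→(18−12)÷2=3=c, 28→(28−12)÷2=8=h, 30→(30−12)÷2=9=i, 36→(36−12)÷2=12=l, 20→(20−12)÷2=4=d.

child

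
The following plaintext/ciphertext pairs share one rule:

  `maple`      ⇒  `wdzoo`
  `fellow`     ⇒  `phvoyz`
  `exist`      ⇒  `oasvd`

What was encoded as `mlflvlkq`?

Shifts by position in maple: pos 0: m→w (+10), pos 1: a→d (+3), pos 2: p→z (+10), pos 3: l→o (+3) — repeating every 2. It's a Vigenère-style cipher with numeric key [10,3]: position i shifts by key[i mod 2].
Reversing it on mlflvlkq: m−10=c, l−3=i, f−10=v, l−3=i, v−10=l, l−3=i, k−10=a, q−3=n.

civilian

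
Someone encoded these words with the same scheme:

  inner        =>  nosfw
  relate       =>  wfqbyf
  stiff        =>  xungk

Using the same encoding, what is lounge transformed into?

Shifts by position in inner: pos 0: i→n (+5), pos 1: n→o (+1), pos 2: n→s (+5), pos 3: e→f (+1) — repeating every 2. It's a Vigenère-style cipher with numeric key [5,1]: position i shifts by key[i mod 2].
For lounge: l+5=q, o+1=p, u+5=z, n+1=o, g+5=l, e+1=f.

qpzolf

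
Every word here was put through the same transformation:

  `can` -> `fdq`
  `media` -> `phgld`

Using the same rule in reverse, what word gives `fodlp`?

Compare letters: c→f is +3, a→d is +3, n→q is +3 — a constant shift. This is a Caesar cipher with shift 3.
Undoing it on fodlp: f−3=c, o−3=l, d−3=a, l−3=i, p−3=m.

claim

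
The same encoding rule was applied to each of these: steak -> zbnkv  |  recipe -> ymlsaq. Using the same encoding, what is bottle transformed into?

iwcdwq

In steak: s→z is +7, t→b is +8, e→n is +9, a→k is +10 — the shift increases by 1 each position. Each letter shifts forward by (position + 7), i.e. 7, 8, 9, … — the shift grows by one for each successive letter.
Applying it to bottle: b+7=i, o+8=w, t+9=c, t+10=d, l+11=w, e+12=q.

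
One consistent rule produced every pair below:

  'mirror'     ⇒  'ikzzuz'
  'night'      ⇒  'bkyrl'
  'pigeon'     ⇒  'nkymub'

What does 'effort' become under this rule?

m(12)→i(8) and i(8)→k(10) fit y≡19x+14 (mod 26); the inverse of 19 mod 26 is 11. This is an affine cipher: with a=0,…,z=25, each position x becomes (19x+14) mod 26.
Applying it to effort: e(4)→19·4+14≡12=m; f(5)→19·5+14≡5=f; f(5)→19·5+14≡5=f; o(14)→19·14+14≡20=u; r(17)→19·17+14≡25=z; t(19)→19·19+14≡11=l (all mod 26).

mffuzl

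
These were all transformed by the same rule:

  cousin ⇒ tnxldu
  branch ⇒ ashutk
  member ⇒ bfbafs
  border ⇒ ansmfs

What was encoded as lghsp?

spark

Treating letters as 0–25, the rule is x ↦ 19x + 7 (mod 26).
Decoding lghsp: l(11)→11·(11−7)≡18=s; g(6)→11·(6−7)≡15=p; h(7)→11·(7−7)≡0=a; s(18)→11·(18−7)≡17=r; p(15)→11·(15−7)≡10=k (all mod 26).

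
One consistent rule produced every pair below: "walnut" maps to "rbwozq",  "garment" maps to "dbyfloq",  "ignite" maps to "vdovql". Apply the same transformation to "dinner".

w(22)→r(17) and a(0)→b(1) fit y≡9x+1 (mod 26); the inverse of 9 mod 26 is 3. Each letter's alphabet position (a=0..z=25) is mapped through 9·x+1 mod 26 — an affine cipher.
On dinner: d(3)→9·3+1≡2=c; i(8)→9·8+1≡21=v; n(13)→9·13+1≡14=o; n(13)→9·13+1≡14=o; e(4)→9·4+1≡11=l; r(17)→9·17+1≡24=y (all mod 26).

cvooly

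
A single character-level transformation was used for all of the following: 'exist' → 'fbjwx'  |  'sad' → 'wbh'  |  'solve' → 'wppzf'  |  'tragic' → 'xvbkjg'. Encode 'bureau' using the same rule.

The shift depends on letter class: consonant x→b is +4, but vowel e→f is +1. The rule splits by letter class: vowels +1, consonants +4.
On bureau: b(cons)+4=f, u(vowel)+1=v, r(cons)+4=v, e(vowel)+1=f, a(vowel)+1=b, u(vowel)+1=v.

fvvfbv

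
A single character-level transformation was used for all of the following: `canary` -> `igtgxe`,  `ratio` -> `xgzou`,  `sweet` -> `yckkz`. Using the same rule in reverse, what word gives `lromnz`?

Compare letters: c→i is +6, a→g is +6, n→t is +6 — a constant shift. It's a constant shift of +6 (ROT6).
Undoing it on lromnz: l−6=f, r−6=l, o−6=i, m−6=g, n−6=h, z−6=t.

flight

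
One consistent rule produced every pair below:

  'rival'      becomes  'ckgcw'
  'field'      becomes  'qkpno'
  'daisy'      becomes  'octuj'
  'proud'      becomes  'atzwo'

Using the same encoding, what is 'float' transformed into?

qnzce

Shifts by position in rival: pos 0: r→c (+11), pos 1: i→k (+2), pos 2: v→g (+11), pos 3: a→c (+2) — repeating every 2. A repeating key of period 2 is used — shifts +11, +2 over and over.
For float: f+11=q, l+2=n, o+11=z, a+2=c, t+11=e.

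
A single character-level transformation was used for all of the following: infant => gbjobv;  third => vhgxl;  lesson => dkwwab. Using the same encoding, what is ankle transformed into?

i(8)→g(6) and n(13)→b(1) fit y≡25x+14 (mod 26); the inverse of 25 mod 26 is 25. Treating letters as 0–25, the rule is x ↦ 25x + 14 (mod 26).
On ankle: a(0)→25·0+14≡14=o; n(13)→25·13+14≡1=b; k(10)→25·10+14≡4=e; l(11)→25·11+14≡3=d; e(4)→25·4+14≡10=k (all mod 26).

obedk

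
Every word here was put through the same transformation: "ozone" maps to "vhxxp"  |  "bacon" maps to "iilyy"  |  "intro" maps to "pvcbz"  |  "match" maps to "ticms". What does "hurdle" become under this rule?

In ozone: o→v is +7, z→h is +8, o→x is +9, n→x is +10 — the shift increases by 1 each position. Letter i (0-indexed) is shifted by i+7, so successive shifts are 7, 8, 9, ….
Applying it to hurdle: h+7=o, u+8=c, r+9=a, d+10=n, l+11=w, e+12=q.

ocanwq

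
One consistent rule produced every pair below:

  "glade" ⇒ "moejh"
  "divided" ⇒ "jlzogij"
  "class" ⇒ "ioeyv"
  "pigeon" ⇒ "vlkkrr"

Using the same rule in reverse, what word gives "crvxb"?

worry

Shifts by position in glade: pos 0: g→m (+6), pos 1: l→o (+3), pos 2: a→e (+4), pos 3: d→j (+6), pos 4: e→h (+3) — repeating every 3. The shifts repeat in a cycle of length 3: positions 0,1,… shift by +6, +3, +4, then the pattern repeats.
Decoding crvxb: c−6=w, r−3=o, v−4=r, x−6=r, b−3=y.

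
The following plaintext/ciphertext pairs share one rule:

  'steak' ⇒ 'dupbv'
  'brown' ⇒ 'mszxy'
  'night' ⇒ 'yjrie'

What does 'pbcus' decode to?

earth

Shifts by position in steak: pos 0: s→d (+11), pos 1: t→u (+1), pos 2: e→p (+11), pos 3: a→b (+1) — repeating every 2. The shifts repeat in a cycle of length 2: positions 0,1,… shift by +11, +1, then the pattern repeats.
Reversing it on pbcus: p−11=e, b−1=a, c−11=r, u−1=t, s−11=h.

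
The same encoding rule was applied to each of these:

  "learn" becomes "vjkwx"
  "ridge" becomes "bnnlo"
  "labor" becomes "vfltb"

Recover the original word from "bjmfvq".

A repeating key of period 2 is used — shifts +10, +5 over and over.
Decoding bjmfvq: b−10=r, j−5=e, m−10=c, f−5=a, v−10=l, q−5=l.

recall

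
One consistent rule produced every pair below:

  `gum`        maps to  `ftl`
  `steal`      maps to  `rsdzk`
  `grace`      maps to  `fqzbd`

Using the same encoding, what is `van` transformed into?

Compare letters: g→f is +25, u→t is +25, m→l is +25 — a constant shift. Each letter is shifted forward by 25 in the alphabet (a Caesar shift of +25).
Applying it to van: v+25=u, a+25=z, n+25=m.

uzm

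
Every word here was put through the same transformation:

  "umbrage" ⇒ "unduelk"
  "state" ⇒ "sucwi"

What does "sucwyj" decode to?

Letter i (0-indexed) is shifted by i+0, so successive shifts are 0, 1, 2, ….
Decoding sucwyj: s−0=s, u−1=t, c−2=a, w−3=t, y−4=u, j−5=e.

statue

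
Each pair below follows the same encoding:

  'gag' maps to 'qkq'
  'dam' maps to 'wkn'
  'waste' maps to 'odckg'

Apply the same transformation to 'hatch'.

The output letters match the input read backwards, each shifted +10: gag reversed is gag. The word is reversed, then every letter is shifted forward by 10.
Applying it to hatch: reverse → hctah; then shift: h+10=r, c+10=m, t+10=d, a+10=k, h+10=r.

rmdkr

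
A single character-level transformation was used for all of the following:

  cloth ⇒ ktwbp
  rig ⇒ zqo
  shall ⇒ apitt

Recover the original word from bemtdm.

Compare letters: c→k is +8, l→t is +8, o→w is +8 — a constant shift. Each letter is shifted forward by 8 in the alphabet (a Caesar shift of +8).
Reversing it on bemtdm: b−8=t, e−8=w, m−8=e, t−8=l, d−8=v, m−8=e.

twelve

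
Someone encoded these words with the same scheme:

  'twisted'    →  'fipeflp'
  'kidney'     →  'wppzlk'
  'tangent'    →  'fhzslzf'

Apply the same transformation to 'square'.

The shift depends on letter class: consonant t→f is +12, but vowel i→p is +7. The rule splits by letter class: vowels +7, consonants +12.
Applying it to square: s(cons)+12=e, q(cons)+12=c, u(vowel)+7=b, a(vowel)+7=h, r(cons)+12=d, e(vowel)+7=l.

ecbhdl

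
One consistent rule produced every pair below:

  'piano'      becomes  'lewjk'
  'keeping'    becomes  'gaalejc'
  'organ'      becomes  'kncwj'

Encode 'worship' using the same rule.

Compare letters: p→l is +22, i→e is +22, a→w is +22 — a constant shift. It's a constant shift of +22 (ROT22).
For worship: w+22=s, o+22=k, r+22=n, s+22=o, h+22=d, i+22=e, p+22=l.

sknodel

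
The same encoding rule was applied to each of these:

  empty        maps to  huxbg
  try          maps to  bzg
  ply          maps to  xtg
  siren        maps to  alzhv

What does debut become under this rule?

The shift depends on letter class: consonant m→u is +8, but vowel e→h is +3. Vowels shift forward by 3 and consonants shift forward by 8.
On debut: d(cons)+8=l, e(vowel)+3=h, b(cons)+8=j, u(vowel)+3=x, t(cons)+8=b.

lhjxb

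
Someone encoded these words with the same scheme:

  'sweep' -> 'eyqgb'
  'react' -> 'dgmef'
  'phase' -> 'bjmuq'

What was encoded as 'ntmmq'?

Shifts by position in sweep: pos 0: s→e (+12), pos 1: w→y (+2), pos 2: e→q (+12), pos 3: e→g (+2) — repeating every 2. A repeating key of period 2 is used — shifts +12, +2 over and over.
Reversing it on ntmmq: n−12=b, t−2=r, m−12=a, m−2=k, q−12=e.

brake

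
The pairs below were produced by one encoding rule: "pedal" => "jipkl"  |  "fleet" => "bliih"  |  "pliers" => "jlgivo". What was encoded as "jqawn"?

p(15)→j(9) and e(4)→i(8) fit y≡19x+10 (mod 26); the inverse of 19 mod 26 is 11. This is an affine cipher: with a=0,…,z=25, each position x becomes (19x+10) mod 26.
Decoding jqawn: j(9)→11·(9−10)≡15=p; q(16)→11·(16−10)≡14=o; a(0)→11·(0−10)≡20=u; w(22)→11·(22−10)≡2=c; n(13)→11·(13−10)≡7=h (all mod 26).

pouch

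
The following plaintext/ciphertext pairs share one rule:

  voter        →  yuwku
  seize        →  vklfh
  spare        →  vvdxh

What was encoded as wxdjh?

It's a Vigenère-style cipher with numeric key [3,6]: position i shifts by key[i mod 2].
Decoding wxdjh: w−3=t, x−6=r, d−3=a, j−6=d, h−3=e.

trade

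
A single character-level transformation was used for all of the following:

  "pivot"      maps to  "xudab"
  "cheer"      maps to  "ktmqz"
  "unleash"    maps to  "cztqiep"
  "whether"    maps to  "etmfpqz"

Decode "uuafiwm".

mistake

Shifts by position in pivot: pos 0: p→x (+8), pos 1: i→u (+12), pos 2: v→d (+8), pos 3: o→a (+12) — repeating every 2. The shifts repeat in a cycle of length 2: positions 0,1,… shift by +8, +12, then the pattern repeats.
Decoding uuafiwm: u−8=m, u−12=i, a−8=s, f−12=t, i−8=a, w−12=k, m−8=e.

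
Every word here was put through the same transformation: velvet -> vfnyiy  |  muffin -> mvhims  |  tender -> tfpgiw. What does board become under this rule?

In velvet: v→v is +0, e→f is +1, l→n is +2, v→y is +3 — the shift increases by 1 each position. Each letter shifts forward by its position index (0, 1, 2, …) — the shift grows by one for each successive letter.
For board: b+0=b, o+1=p, a+2=c, r+3=u, d+4=h.

bpcuh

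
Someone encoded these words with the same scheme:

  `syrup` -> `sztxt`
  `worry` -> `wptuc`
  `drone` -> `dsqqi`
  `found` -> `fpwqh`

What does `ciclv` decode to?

In syrup: s→s is +0, y→z is +1, r→t is +2, u→x is +3 — the shift increases by 1 each position. The shift increases by 1 at each position, starting from +0: 0, 1, 2, ….
Decoding ciclv: c−0=c, i−1=h, c−2=a, l−3=i, v−4=r.

chair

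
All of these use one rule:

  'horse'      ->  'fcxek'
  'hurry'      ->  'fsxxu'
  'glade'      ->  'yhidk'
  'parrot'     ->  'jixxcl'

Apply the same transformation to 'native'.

vilmzk

This is an affine cipher: with a=0,…,z=25, each position x becomes (7x+8) mod 26.
For native: n(13)→7·13+8≡21=v; a(0)→7·0+8≡8=i; t(19)→7·19+8≡11=l; i(8)→7·8+8≡12=m; v(21)→7·21+8≡25=z; e(4)→7·4+8≡10=k (all mod 26).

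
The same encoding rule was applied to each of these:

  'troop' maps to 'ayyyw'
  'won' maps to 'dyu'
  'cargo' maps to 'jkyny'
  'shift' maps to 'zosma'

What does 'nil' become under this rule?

uss

The shift depends on letter class: consonant t→a is +7, but vowel o→y is +10. Vowels shift forward by 10 and consonants shift forward by 7.
On nil: n(cons)+7=u, i(vowel)+10=s, l(cons)+7=s.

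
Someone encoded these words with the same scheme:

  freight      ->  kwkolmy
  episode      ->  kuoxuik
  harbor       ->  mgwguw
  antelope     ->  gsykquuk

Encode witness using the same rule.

Two shifts are in play — +6 for a/e/i/o/u, +5 for every other letter.
For witness: w(cons)+5=b, i(vowel)+6=o, t(cons)+5=y, n(cons)+5=s, e(vowel)+6=k, s(cons)+5=x, s(cons)+5=x.

boyskxx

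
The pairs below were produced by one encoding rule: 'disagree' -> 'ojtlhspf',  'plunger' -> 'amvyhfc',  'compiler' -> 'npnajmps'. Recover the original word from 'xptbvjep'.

Shifts by position in disagree: pos 0: d→o (+11), pos 1: i→j (+1), pos 2: s→t (+1), pos 3: a→l (+11), pos 4: g→h (+1), pos 5: r→s (+1) — repeating every 3. A repeating key of period 3 is used — shifts +11, +1, +1 over and over.
Reversing it on xptbvjep: x−11=m, p−1=o, t−1=s, b−11=q, v−1=u, j−1=i, e−11=t, p−1=o.

mosquito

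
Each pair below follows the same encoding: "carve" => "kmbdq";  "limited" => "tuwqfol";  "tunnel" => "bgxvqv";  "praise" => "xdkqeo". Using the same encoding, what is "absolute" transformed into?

Shifts by position in carve: pos 0: c→k (+8), pos 1: a→m (+12), pos 2: r→b (+10), pos 3: v→d (+8), pos 4: e→q (+12) — repeating every 3. The shifts repeat in a cycle of length 3: positions 0,1,… shift by +8, +12, +10, then the pattern repeats.
Applying it to absolute: a+8=i, b+12=n, s+10=c, o+8=w, l+12=x, u+10=e, t+8=b, e+12=q.

incwxebq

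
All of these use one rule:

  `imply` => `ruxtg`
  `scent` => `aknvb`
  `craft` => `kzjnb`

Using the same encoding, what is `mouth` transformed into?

uxdbp

The shift depends on letter class: consonant m→u is +8, but vowel i→r is +9. Two shifts are in play — +9 for a/e/i/o/u, +8 for every other letter.
For mouth: m(cons)+8=u, o(vowel)+9=x, u(vowel)+9=d, t(cons)+8=b, h(cons)+8=p.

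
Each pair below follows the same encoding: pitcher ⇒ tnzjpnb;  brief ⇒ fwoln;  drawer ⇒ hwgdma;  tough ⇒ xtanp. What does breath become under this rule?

fwkhbq

In pitcher: p→t is +4, i→n is +5, t→z is +6, c→j is +7 — the shift increases by 1 each position. Letter i (0-indexed) is shifted by i+4, so successive shifts are 4, 5, 6, ….
For breath: b+4=f, r+5=w, e+6=k, a+7=h, t+8=b, h+9=q.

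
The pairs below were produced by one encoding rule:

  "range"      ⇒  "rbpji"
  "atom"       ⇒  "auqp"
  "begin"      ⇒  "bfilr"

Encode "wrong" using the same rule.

wsqqk

In range: r→r is +0, a→b is +1, n→p is +2, g→j is +3 — the shift increases by 1 each position. Each letter shifts forward by its position index (0, 1, 2, …) — the shift grows by one for each successive letter.
For wrong: w+0=w, r+1=s, o+2=q, n+3=q, g+4=k.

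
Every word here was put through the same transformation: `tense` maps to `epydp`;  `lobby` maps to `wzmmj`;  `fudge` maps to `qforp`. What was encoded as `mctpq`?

brief

This is a Caesar cipher with shift 11.
Undoing it on mctpq: m−11=b, c−11=r, t−11=i, p−11=e, q−11=f.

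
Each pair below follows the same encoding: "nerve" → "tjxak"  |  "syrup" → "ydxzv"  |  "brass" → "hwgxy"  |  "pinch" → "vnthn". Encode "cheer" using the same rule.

imkjx

Shifts by position in nerve: pos 0: n→t (+6), pos 1: e→j (+5), pos 2: r→x (+6), pos 3: v→a (+5) — repeating every 2. A repeating key of period 2 is used — shifts +6, +5 over and over.
On cheer: c+6=i, h+5=m, e+6=k, e+5=j, r+6=x.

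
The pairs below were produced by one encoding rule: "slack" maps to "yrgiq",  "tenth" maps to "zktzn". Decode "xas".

Compare letters: s→y is +6, l→r is +6, a→g is +6 — a constant shift. It's a constant shift of +6 (ROT6).
Reversing it on xas: x−6=r, a−6=u, s−6=m.

rum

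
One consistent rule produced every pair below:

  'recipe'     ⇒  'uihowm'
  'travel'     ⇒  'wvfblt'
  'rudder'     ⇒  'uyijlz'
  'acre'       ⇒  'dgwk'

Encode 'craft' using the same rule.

fvfla

In recipe: r→u is +3, e→i is +4, c→h is +5, i→o is +6 — the shift increases by 1 each position. The shift increases by 1 at each position, starting from +3: 3, 4, 5, ….
Applying it to craft: c+3=f, r+4=v, a+5=f, f+6=l, t+7=a.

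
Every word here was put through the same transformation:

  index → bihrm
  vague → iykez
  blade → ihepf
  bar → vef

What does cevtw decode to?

The output letters match the input read backwards, each shifted +4: index reversed is xedni. Two steps: reverse the string, then apply a Caesar shift of +4.
Decoding cevtw: shift back: c−4=y, e−4=a, v−4=r, t−4=p, w−4=s → yarps; then reverse → spray.

spray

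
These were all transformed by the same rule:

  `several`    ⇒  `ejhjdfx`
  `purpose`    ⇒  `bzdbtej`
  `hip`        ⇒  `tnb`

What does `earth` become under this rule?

jfdft

The shift depends on letter class: consonant s→e is +12, but vowel e→j is +5. Two shifts are in play — +5 for a/e/i/o/u, +12 for every other letter.
For earth: e(vowel)+5=j, a(vowel)+5=f, r(cons)+12=d, t(cons)+12=f, h(cons)+12=t.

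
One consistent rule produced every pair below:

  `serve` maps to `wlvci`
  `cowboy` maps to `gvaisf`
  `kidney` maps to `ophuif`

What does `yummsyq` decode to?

uniform

Shifts by position in serve: pos 0: s→w (+4), pos 1: e→l (+7), pos 2: r→v (+4), pos 3: v→c (+7) — repeating every 2. A repeating key of period 2 is used — shifts +4, +7 over and over.
Reversing it on yummsyq: y−4=u, u−7=n, m−4=i, m−7=f, s−4=o, y−7=r, q−4=m.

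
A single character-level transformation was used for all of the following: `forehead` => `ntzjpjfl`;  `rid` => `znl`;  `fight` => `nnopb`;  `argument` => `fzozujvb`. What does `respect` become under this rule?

zjaxjkb

The shift depends on letter class: consonant f→n is +8, but vowel o→t is +5. Vowels shift forward by 5 and consonants shift forward by 8.
For respect: r(cons)+8=z, e(vowel)+5=j, s(cons)+8=a, p(cons)+8=x, e(vowel)+5=j, c(cons)+8=k, t(cons)+8=b.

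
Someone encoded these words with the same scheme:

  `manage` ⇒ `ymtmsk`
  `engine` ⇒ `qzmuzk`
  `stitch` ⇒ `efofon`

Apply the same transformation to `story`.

Shifts by position in manage: pos 0: m→y (+12), pos 1: a→m (+12), pos 2: n→t (+6), pos 3: a→m (+12), pos 4: g→s (+12), pos 5: e→k (+6) — repeating every 3. It's a Vigenère-style cipher with numeric key [12,12,6]: position i shifts by key[i mod 3].
For story: s+12=e, t+12=f, o+6=u, r+12=d, y+12=k.

efudk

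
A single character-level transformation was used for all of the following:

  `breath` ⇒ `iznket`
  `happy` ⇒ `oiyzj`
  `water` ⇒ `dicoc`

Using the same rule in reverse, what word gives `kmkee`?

The shift increases by 1 at each position, starting from +7: 7, 8, 9, ….
Decoding kmkee: k−7=d, m−8=e, k−9=b, e−10=u, e−11=t.

debut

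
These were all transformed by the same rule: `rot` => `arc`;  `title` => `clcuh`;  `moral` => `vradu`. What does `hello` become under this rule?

qhuur

The shift depends on letter class: consonant r→a is +9, but vowel o→r is +3. Two shifts are in play — +3 for a/e/i/o/u, +9 for every other letter.
For hello: h(cons)+9=q, e(vowel)+3=h, l(cons)+9=u, l(cons)+9=u, o(vowel)+3=r.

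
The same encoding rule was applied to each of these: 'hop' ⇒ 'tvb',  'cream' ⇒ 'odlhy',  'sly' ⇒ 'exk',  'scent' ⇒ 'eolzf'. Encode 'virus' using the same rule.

hpdbe

Vowels shift forward by 7 and consonants shift forward by 12.
On virus: v(cons)+12=h, i(vowel)+7=p, r(cons)+12=d, u(vowel)+7=b, s(cons)+12=e.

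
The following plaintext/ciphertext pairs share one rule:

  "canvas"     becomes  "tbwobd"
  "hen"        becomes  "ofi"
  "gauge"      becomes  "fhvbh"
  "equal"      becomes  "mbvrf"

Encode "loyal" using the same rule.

mbzpm

The output letters match the input read backwards, each shifted +1: canvas reversed is savnac. Two steps: reverse the string, then apply a Caesar shift of +1.
Applying it to loyal: reverse → layol; then shift: l+1=m, a+1=b, y+1=z, o+1=p, l+1=m.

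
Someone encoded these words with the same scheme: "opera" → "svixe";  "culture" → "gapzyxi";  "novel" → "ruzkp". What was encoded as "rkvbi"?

nerve

Shifts by position in opera: pos 0: o→s (+4), pos 1: p→v (+6), pos 2: e→i (+4), pos 3: r→x (+6) — repeating every 2. The shifts repeat in a cycle of length 2: positions 0,1,… shift by +4, +6, then the pattern repeats.
Undoing it on rkvbi: r−4=n, k−6=e, v−4=r, b−6=v, i−4=e.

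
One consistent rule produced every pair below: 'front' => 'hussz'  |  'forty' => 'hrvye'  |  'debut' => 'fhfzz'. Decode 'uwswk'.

store

In front: f→h is +2, r→u is +3, o→s is +4, n→s is +5 — the shift increases by 1 each position. The shift increases by 1 at each position, starting from +2: 2, 3, 4, ….
Decoding uwswk: u−2=s, w−3=t, s−4=o, w−5=r, k−6=e.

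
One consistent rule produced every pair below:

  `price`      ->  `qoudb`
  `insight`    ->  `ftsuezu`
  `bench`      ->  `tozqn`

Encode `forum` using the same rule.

Read the word backwards and shift each letter +12.
For forum: reverse → murof; then shift: m+12=y, u+12=g, r+12=d, o+12=a, f+12=r.

ygdar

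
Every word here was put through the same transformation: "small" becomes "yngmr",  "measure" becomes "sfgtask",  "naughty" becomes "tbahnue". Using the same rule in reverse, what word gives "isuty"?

cross

The shifts repeat in a cycle of length 2: positions 0,1,… shift by +6, +1, then the pattern repeats.
Decoding isuty: i−6=c, s−1=r, u−6=o, t−1=s, y−6=s.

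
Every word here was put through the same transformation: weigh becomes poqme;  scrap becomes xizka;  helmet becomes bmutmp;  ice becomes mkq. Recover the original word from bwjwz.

robot

The output letters match the input read backwards, each shifted +8: weigh reversed is hgiew. Two steps: reverse the string, then apply a Caesar shift of +8.
Decoding bwjwz: shift back: b−8=t, w−8=o, j−8=b, w−8=o, z−8=r → tobor; then reverse → robot.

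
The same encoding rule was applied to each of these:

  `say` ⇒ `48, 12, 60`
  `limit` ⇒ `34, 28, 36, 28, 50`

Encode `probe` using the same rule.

42, 46, 40, 14, 20

s(#19)→48 and a(#1)→12: differences scale by 2, so n = 2·pos + 10. The formula is n = 2×(alphabet index, a=1) + 10.
On probe: p=16→42, r=18→46, o=15→40, b=2→14, e=5→20.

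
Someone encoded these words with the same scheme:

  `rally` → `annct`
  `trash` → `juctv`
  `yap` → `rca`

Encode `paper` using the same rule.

tgrcr

Two steps: reverse the string, then apply a Caesar shift of +2.
On paper: reverse → repap; then shift: r+2=t, e+2=g, p+2=r, a+2=c, p+2=r.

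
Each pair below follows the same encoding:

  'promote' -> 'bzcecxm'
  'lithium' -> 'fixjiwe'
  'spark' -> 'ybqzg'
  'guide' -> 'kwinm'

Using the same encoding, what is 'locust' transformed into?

p(15)→b(1) and r(17)→z(25) fit y≡25x+16 (mod 26); the inverse of 25 mod 26 is 25. This is an affine cipher: with a=0,…,z=25, each position x becomes (25x+16) mod 26.
Applying it to locust: l(11)→25·11+16≡5=f; o(14)→25·14+16≡2=c; c(2)→25·2+16≡14=o; u(20)→25·20+16≡22=w; s(18)→25·18+16≡24=y; t(19)→25·19+16≡23=x (all mod 26).

fcowyx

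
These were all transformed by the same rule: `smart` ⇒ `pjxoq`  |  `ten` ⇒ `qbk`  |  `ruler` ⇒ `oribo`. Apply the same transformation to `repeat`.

obmbxq

Compare letters: s→p is +23, m→j is +23, a→x is +23 — a constant shift. This is a Caesar cipher with shift 23.
Applying it to repeat: r+23=o, e+23=b, p+23=m, e+23=b, a+23=x, t+23=q.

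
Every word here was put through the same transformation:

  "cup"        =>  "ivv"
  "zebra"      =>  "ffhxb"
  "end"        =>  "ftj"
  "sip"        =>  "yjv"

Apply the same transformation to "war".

cbx

The shift depends on letter class: consonant c→i is +6, but vowel u→v is +1. Vowels shift forward by 1 and consonants shift forward by 6.
For war: w(cons)+6=c, a(vowel)+1=b, r(cons)+6=x.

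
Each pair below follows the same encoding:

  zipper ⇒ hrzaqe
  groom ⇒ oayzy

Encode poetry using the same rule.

In zipper: z→h is +8, i→r is +9, p→z is +10, p→a is +11 — the shift increases by 1 each position. Each letter shifts forward by (position + 8), i.e. 8, 9, 10, … — the shift grows by one for each successive letter.
On poetry: p+8=x, o+9=x, e+10=o, t+11=e, r+12=d, y+13=l.

xxoedl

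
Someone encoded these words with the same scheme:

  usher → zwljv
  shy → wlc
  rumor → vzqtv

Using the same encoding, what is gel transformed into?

kjp

The shift depends on letter class: consonant s→w is +4, but vowel u→z is +5. The rule splits by letter class: vowels +5, consonants +4.
Applying it to gel: g(cons)+4=k, e(vowel)+5=j, l(cons)+4=p.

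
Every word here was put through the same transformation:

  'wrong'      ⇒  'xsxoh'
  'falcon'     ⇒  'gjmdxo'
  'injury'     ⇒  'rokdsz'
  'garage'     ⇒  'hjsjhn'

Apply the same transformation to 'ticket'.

urdlnu

The shift depends on letter class: consonant w→x is +1, but vowel o→x is +9. Vowels shift forward by 9 and consonants shift forward by 1.
On ticket: t(cons)+1=u, i(vowel)+9=r, c(cons)+1=d, k(cons)+1=l, e(vowel)+9=n, t(cons)+1=u.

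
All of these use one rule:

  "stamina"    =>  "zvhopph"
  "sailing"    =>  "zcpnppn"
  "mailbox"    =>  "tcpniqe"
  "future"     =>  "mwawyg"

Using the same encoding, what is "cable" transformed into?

jcinl

It's a Vigenère-style cipher with numeric key [7,2]: position i shifts by key[i mod 2].
On cable: c+7=j, a+2=c, b+7=i, l+2=n, e+7=l.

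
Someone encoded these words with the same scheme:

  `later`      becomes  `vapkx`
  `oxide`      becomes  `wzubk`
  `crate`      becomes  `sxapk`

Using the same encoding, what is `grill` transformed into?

cxuvv

l(11)→v(21) and a(0)→a(0) fit y≡9x+0 (mod 26); the inverse of 9 mod 26 is 3. Treating letters as 0–25, the rule is x ↦ 9x + 0 (mod 26).
Applying it to grill: g(6)→9·6+0≡2=c; r(17)→9·17+0≡23=x; i(8)→9·8+0≡20=u; l(11)→9·11+0≡21=v; l(11)→9·11+0≡21=v (all mod 26).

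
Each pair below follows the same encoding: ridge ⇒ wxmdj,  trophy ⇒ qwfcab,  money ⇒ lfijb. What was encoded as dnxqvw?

guitar

r(17)→w(22) and i(8)→x(23) fit y≡23x+21 (mod 26); the inverse of 23 mod 26 is 17. Each letter's alphabet position (a=0..z=25) is mapped through 23·x+21 mod 26 — an affine cipher.
Reversing it on dnxqvw: d(3)→17·(3−21)≡6=g; n(13)→17·(13−21)≡20=u; x(23)→17·(23−21)≡8=i; q(16)→17·(16−21)≡19=t; v(21)→17·(21−21)≡0=a; w(22)→17·(22−21)≡17=r (all mod 26).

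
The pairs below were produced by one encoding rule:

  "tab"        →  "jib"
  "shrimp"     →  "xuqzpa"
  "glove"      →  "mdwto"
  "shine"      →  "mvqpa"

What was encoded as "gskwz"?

rocky

The output letters match the input read backwards, each shifted +8: tab reversed is bat. The word is reversed, then every letter is shifted forward by 8.
Decoding gskwz: shift back: g−8=y, s−8=k, k−8=c, w−8=o, z−8=r → ykcor; then reverse → rocky.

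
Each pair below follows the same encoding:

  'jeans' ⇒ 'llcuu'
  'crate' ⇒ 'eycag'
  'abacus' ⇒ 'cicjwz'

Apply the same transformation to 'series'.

Shifts by position in jeans: pos 0: j→l (+2), pos 1: e→l (+7), pos 2: a→c (+2), pos 3: n→u (+7) — repeating every 2. A repeating key of period 2 is used — shifts +2, +7 over and over.
For series: s+2=u, e+7=l, r+2=t, i+7=p, e+2=g, s+7=z.

ultpgz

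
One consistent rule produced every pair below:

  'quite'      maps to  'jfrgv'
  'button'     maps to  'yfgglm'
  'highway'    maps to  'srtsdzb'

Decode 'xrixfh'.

Each pair mirrors across the alphabet (q↔j, u↔f, i↔r): positions sum to 25. Each letter is replaced by its mirror in the alphabet: a↔z, b↔y, c↔x, and so on (the Atbash cipher).
Reversing it on xrixfh: x↔c, r↔i, i↔r, x↔c, f↔u, h↔s.

circus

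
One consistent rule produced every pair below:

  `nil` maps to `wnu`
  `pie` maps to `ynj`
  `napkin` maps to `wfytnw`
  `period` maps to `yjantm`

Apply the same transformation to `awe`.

The shift depends on letter class: consonant n→w is +9, but vowel i→n is +5. Two shifts are in play — +5 for a/e/i/o/u, +9 for every other letter.
On awe: a(vowel)+5=f, w(cons)+9=f, e(vowel)+5=j.

ffj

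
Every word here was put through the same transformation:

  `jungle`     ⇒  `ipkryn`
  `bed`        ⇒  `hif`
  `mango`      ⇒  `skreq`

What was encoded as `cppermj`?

Two steps: reverse the string, then apply a Caesar shift of +4.
Decoding cppermj: shift back: c−4=y, p−4=l, p−4=l, e−4=a, r−4=n, m−4=i, j−4=f → yllanif; then reverse → finally.

finally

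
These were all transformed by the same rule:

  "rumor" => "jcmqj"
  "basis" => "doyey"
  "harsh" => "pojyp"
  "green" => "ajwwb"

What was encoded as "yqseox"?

r(17)→j(9) and u(20)→c(2) fit y≡15x+14 (mod 26); the inverse of 15 mod 26 is 7. This is an affine cipher: with a=0,…,z=25, each position x becomes (15x+14) mod 26.
Undoing it on yqseox: y(24)→7·(24−14)≡18=s; q(16)→7·(16−14)≡14=o; s(18)→7·(18−14)≡2=c; e(4)→7·(4−14)≡8=i; o(14)→7·(14−14)≡0=a; x(23)→7·(23−14)≡11=l (all mod 26).

social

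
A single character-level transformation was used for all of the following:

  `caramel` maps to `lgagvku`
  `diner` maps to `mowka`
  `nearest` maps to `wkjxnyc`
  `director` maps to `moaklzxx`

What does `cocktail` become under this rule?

Shifts by position in caramel: pos 0: c→l (+9), pos 1: a→g (+6), pos 2: r→a (+9), pos 3: a→g (+6) — repeating every 2. A repeating key of period 2 is used — shifts +9, +6 over and over.
For cocktail: c+9=l, o+6=u, c+9=l, k+6=q, t+9=c, a+6=g, i+9=r, l+6=r.

lulqcgrr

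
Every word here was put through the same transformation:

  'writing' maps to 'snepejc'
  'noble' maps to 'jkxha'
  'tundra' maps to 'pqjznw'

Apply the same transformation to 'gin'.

cej

This is a Caesar cipher with shift 22.
On gin: g+22=c, i+22=e, n+22=j.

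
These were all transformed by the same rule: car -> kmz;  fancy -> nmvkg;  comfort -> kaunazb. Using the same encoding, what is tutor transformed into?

bgbaz

Vowels shift forward by 12 and consonants shift forward by 8.
For tutor: t(cons)+8=b, u(vowel)+12=g, t(cons)+8=b, o(vowel)+12=a, r(cons)+8=z.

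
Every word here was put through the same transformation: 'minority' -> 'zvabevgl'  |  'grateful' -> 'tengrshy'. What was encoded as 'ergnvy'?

Compare letters: m→z is +13, i→v is +13, n→a is +13 — a constant shift. Every letter moves 13 places later in the alphabet, wrapping around z→a.
Decoding ergnvy: e−13=r, r−13=e, g−13=t, n−13=a, v−13=i, y−13=l.

retail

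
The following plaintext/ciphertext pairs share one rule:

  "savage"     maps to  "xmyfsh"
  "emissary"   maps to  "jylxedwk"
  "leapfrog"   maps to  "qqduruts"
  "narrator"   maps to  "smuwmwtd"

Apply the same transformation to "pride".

The shifts repeat in a cycle of length 3: positions 0,1,… shift by +5, +12, +3, then the pattern repeats.
For pride: p+5=u, r+12=d, i+3=l, d+5=i, e+12=q.

udliq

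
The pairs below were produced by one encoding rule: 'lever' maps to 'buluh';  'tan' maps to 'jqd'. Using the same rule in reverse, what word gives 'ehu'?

ore

Compare letters: l→b is +16, e→u is +16, v→l is +16 — a constant shift. Each letter is shifted forward by 16 in the alphabet (a Caesar shift of +16).
Reversing it on ehu: e−16=o, h−16=r, u−16=e.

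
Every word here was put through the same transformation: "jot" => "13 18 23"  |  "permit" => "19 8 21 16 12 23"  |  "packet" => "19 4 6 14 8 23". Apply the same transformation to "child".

6 11 12 15 7

j is letter #10 and maps to 13: an offset of 3. Each letter is replaced by its alphabet position (a=1..z=26) + 3.
For child: c=3→6, h=8→11, i=9→12, l=12→15, d=4→7.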